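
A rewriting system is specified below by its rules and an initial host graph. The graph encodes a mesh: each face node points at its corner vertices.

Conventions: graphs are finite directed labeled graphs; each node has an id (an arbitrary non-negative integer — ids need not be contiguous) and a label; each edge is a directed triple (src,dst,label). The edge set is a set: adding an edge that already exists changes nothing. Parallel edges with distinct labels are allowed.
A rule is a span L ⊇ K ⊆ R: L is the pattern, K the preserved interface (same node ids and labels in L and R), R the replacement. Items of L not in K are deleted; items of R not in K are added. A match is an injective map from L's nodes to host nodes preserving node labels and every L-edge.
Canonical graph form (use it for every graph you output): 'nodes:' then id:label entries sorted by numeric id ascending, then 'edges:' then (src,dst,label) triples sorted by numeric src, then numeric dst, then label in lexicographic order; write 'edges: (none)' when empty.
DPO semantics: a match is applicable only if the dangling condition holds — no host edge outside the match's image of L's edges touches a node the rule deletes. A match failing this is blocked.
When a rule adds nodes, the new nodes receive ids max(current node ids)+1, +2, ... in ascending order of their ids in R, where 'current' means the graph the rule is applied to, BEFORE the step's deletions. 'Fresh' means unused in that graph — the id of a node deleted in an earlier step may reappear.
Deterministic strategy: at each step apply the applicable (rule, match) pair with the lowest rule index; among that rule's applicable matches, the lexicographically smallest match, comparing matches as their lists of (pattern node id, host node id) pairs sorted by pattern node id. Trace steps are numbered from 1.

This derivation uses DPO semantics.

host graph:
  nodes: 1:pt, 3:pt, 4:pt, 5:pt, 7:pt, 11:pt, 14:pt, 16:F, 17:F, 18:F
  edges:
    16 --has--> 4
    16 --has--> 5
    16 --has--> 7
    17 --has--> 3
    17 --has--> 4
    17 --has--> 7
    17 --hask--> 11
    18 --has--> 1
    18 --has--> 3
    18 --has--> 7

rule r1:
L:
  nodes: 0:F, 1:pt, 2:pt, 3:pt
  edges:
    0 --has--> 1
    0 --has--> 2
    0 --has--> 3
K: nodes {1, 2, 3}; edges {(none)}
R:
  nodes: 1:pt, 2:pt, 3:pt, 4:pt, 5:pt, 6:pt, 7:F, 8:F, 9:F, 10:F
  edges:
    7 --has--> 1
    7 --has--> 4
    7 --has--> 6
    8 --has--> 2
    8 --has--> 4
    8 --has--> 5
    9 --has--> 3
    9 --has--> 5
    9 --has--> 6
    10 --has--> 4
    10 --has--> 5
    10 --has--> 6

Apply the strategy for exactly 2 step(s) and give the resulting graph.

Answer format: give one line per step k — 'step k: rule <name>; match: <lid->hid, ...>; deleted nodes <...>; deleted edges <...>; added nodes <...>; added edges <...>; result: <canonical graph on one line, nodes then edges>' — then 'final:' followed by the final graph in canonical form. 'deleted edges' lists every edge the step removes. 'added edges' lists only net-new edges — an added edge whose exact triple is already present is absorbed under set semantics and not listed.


step 1: rule r1; match: 0->16, 1->4, 2->5, 3->7; deleted nodes 16; deleted edges (16,4,has); (16,5,has); (16,7,has); added nodes 19, 20, 21, 22, 23, 24, 25; added edges (22,4,has); (22,19,has); (22,21,has); (23,5,has); (23,19,has); (23,20,has); (24,7,has); (24,20,has); (24,21,has); (25,19,has); (25,20,has); (25,21,has); result: nodes: 1:pt, 3:pt, 4:pt, 5:pt, 7:pt, 11:pt, 14:pt, 17:F, 18:F, 19:pt, 20:pt, 21:pt, 22:F, 23:F, 24:F, 25:F edges: (17,3,has); (17,4,has); (17,7,has); (17,11,hask); (18,1,has); (18,3,has); (18,7,has); (22,4,has); (22,19,has); (22,21,has); (23,5,has); (23,19,has); (23,20,has); (24,7,has); (24,20,has); (24,21,has); (25,19,has); (25,20,has); (25,21,has)
step 2: rule r1; match: 0->18, 1->1, 2->3, 3->7; deleted nodes 18; deleted edges (18,1,has); (18,3,has); (18,7,has); added nodes 26, 27, 28, 29, 30, 31, 32; added edges (29,1,has); (29,26,has); (29,28,has); (30,3,has); (30,26,has); (30,27,has); (31,7,has); (31,27,has); (31,28,has); (32,26,has); (32,27,has); (32,28,has); result: nodes: 1:pt, 3:pt, 4:pt, 5:pt, 7:pt, 11:pt, 14:pt, 17:F, 19:pt, 20:pt, 21:pt, 22:F, 23:F, 24:F, 25:F, 26:pt, 27:pt, 28:pt, 29:F, 30:F, 31:F, 32:F edges: (17,3,has); (17,4,has); (17,7,has); (17,11,hask); (22,4,has); (22,19,has); (22,21,has); (23,5,has); (23,19,has); (23,20,has); (24,7,has); (24,20,has); (24,21,has); (25,19,has); (25,20,has); (25,21,has); (29,1,has); (29,26,has); (29,28,has); (30,3,has); (30,26,has); (30,27,has); (31,7,has); (31,27,has); (31,28,has); (32,26,has); (32,27,has); (32,28,has)
final:
nodes: 1:pt, 3:pt, 4:pt, 5:pt, 7:pt, 11:pt, 14:pt, 17:F, 19:pt, 20:pt, 21:pt, 22:F, 23:F, 24:F, 25:F, 26:pt, 27:pt, 28:pt, 29:F, 30:F, 31:F, 32:F
edges: (17,3,has); (17,4,has); (17,7,has); (17,11,hask); (22,4,has); (22,19,has); (22,21,has); (23,5,has); (23,19,has); (23,20,has); (24,7,has); (24,20,has); (24,21,has); (25,19,has); (25,20,has); (25,21,has); (29,1,has); (29,26,has); (29,28,has); (30,3,has); (30,26,has); (30,27,has); (31,7,has); (31,27,has); (31,28,has); (32,26,has); (32,27,has); (32,28,has)


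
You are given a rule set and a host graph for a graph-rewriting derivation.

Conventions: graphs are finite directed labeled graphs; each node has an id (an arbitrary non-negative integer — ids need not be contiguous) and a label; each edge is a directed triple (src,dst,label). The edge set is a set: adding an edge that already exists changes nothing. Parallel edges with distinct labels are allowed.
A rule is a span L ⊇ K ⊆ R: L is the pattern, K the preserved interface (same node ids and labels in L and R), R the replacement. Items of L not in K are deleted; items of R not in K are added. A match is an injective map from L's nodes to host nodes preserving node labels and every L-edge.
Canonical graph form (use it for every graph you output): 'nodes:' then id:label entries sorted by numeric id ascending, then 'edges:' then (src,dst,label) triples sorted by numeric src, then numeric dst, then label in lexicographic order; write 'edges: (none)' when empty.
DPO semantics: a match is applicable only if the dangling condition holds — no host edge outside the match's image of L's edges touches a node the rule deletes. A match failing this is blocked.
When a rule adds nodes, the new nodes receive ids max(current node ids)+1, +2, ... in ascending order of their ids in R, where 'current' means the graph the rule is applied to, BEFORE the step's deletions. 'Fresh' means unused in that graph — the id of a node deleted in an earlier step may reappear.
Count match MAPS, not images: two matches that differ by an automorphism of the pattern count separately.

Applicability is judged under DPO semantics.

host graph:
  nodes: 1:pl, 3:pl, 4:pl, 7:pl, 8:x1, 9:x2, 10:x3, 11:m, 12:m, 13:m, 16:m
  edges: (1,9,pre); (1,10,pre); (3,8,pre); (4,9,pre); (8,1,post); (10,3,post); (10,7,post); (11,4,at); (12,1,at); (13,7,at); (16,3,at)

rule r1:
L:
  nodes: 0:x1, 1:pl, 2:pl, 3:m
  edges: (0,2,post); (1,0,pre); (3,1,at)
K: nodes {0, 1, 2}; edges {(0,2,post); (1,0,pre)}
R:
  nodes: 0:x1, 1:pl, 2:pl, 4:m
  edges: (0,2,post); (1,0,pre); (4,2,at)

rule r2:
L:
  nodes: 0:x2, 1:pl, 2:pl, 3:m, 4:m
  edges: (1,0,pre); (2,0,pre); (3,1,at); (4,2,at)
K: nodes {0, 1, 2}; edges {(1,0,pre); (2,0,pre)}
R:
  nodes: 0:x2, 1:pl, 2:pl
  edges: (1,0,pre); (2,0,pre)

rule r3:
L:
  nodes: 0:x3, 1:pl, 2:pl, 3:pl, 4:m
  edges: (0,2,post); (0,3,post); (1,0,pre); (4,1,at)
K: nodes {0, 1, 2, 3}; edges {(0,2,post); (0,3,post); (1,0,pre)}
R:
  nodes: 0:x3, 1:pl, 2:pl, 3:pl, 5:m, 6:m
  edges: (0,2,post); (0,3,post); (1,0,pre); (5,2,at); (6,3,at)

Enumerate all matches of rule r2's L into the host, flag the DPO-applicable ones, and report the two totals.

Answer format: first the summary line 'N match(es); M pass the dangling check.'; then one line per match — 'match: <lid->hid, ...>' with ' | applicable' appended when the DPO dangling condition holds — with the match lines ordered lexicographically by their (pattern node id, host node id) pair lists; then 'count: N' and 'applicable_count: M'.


2 match(es); 2 pass the dangling check.
match: 0->9, 1->1, 2->4, 3->12, 4->11 | applicable
match: 0->9, 1->4, 2->1, 3->11, 4->12 | applicable
count: 2
applicable_count: 2


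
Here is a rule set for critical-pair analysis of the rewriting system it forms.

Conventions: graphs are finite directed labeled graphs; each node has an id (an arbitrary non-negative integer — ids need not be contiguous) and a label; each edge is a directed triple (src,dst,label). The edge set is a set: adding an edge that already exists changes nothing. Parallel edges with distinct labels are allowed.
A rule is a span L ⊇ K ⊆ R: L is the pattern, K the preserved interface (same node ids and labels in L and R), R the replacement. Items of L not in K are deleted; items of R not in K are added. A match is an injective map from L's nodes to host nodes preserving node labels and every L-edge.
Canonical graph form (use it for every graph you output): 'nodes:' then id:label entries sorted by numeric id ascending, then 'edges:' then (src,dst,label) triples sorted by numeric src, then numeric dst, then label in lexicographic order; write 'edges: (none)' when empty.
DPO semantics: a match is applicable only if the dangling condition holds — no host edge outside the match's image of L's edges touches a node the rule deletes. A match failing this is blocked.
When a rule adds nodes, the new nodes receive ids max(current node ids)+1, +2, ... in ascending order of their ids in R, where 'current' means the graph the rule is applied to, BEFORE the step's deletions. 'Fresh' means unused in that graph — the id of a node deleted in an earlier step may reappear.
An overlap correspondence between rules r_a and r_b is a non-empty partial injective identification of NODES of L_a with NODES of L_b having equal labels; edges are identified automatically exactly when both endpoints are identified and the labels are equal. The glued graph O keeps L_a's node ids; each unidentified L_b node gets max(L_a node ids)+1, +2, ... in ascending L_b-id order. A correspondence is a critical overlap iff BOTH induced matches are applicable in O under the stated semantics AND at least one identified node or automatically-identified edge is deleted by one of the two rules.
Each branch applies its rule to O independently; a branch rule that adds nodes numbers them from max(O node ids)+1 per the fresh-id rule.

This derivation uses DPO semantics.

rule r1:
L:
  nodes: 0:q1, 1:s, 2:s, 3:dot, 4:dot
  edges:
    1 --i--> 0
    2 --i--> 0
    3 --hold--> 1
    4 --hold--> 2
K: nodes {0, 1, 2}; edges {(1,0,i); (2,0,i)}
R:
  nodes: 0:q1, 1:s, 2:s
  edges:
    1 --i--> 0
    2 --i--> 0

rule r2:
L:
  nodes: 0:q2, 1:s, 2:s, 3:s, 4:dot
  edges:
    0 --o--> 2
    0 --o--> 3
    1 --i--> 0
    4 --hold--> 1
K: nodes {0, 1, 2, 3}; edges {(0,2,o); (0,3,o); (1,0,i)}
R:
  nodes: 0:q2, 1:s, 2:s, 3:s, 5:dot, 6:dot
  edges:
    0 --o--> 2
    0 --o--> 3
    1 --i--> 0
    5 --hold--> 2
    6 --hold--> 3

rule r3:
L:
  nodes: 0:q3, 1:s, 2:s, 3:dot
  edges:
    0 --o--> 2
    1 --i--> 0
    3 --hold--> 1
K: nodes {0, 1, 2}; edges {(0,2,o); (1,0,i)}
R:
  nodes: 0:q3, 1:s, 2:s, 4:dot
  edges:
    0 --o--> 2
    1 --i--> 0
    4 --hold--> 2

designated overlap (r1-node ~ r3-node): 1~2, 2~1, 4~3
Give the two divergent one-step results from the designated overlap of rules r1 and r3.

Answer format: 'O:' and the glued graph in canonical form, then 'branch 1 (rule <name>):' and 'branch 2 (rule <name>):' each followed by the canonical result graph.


O:
nodes: 0:q1, 1:s, 2:s, 3:dot, 4:dot, 5:q3
edges: (1,0,i); (2,0,i); (2,5,i); (3,1,hold); (4,2,hold); (5,1,o)
branch 1 (rule r1):
nodes: 0:q1, 1:s, 2:s, 5:q3
edges: (1,0,i); (2,0,i); (2,5,i); (5,1,o)
branch 2 (rule r3):
nodes: 0:q1, 1:s, 2:s, 3:dot, 5:q3, 6:dot
edges: (1,0,i); (2,0,i); (2,5,i); (3,1,hold); (5,1,o); (6,1,hold)


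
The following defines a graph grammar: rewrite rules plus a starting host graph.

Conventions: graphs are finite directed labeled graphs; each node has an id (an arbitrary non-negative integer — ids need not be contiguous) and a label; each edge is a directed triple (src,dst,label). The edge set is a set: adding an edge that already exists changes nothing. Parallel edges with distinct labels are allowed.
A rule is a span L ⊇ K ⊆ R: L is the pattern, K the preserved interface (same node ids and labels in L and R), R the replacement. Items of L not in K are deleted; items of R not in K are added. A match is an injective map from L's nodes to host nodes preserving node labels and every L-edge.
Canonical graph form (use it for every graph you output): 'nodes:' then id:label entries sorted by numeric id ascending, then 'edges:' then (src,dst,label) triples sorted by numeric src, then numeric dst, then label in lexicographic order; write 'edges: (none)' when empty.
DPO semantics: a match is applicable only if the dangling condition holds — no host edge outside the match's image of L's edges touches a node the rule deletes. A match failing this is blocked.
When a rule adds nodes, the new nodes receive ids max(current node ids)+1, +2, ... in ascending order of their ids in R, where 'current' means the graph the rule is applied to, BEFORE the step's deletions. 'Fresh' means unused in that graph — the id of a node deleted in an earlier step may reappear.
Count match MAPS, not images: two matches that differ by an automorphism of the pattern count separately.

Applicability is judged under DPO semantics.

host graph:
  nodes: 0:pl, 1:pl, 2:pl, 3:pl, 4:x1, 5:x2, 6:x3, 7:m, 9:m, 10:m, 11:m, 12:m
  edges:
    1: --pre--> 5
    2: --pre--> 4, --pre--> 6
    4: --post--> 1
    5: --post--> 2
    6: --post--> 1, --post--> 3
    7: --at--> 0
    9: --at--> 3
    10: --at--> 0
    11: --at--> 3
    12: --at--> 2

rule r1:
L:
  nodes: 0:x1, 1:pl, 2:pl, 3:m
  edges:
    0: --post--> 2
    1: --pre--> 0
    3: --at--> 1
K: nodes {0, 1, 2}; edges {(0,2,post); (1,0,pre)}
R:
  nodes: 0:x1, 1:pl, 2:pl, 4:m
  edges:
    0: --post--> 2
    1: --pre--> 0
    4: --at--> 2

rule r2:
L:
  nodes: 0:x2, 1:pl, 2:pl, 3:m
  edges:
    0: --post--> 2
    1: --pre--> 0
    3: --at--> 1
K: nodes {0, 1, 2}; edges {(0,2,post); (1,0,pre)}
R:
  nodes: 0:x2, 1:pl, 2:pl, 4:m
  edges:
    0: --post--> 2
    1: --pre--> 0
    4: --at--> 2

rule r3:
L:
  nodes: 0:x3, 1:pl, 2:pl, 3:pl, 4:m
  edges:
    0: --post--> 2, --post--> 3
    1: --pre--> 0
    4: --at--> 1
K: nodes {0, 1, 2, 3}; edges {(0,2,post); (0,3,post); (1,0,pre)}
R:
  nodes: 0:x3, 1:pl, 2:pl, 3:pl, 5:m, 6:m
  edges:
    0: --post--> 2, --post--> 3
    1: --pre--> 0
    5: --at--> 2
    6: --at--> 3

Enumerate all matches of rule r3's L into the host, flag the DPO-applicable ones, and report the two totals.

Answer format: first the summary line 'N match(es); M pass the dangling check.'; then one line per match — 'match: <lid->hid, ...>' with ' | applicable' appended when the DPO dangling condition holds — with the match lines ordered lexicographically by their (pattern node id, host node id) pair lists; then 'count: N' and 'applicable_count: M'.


2 match(es); 2 pass the dangling check.
match: 0->6, 1->2, 2->1, 3->3, 4->12 | applicable
match: 0->6, 1->2, 2->3, 3->1, 4->12 | applicable
count: 2
applicable_count: 2


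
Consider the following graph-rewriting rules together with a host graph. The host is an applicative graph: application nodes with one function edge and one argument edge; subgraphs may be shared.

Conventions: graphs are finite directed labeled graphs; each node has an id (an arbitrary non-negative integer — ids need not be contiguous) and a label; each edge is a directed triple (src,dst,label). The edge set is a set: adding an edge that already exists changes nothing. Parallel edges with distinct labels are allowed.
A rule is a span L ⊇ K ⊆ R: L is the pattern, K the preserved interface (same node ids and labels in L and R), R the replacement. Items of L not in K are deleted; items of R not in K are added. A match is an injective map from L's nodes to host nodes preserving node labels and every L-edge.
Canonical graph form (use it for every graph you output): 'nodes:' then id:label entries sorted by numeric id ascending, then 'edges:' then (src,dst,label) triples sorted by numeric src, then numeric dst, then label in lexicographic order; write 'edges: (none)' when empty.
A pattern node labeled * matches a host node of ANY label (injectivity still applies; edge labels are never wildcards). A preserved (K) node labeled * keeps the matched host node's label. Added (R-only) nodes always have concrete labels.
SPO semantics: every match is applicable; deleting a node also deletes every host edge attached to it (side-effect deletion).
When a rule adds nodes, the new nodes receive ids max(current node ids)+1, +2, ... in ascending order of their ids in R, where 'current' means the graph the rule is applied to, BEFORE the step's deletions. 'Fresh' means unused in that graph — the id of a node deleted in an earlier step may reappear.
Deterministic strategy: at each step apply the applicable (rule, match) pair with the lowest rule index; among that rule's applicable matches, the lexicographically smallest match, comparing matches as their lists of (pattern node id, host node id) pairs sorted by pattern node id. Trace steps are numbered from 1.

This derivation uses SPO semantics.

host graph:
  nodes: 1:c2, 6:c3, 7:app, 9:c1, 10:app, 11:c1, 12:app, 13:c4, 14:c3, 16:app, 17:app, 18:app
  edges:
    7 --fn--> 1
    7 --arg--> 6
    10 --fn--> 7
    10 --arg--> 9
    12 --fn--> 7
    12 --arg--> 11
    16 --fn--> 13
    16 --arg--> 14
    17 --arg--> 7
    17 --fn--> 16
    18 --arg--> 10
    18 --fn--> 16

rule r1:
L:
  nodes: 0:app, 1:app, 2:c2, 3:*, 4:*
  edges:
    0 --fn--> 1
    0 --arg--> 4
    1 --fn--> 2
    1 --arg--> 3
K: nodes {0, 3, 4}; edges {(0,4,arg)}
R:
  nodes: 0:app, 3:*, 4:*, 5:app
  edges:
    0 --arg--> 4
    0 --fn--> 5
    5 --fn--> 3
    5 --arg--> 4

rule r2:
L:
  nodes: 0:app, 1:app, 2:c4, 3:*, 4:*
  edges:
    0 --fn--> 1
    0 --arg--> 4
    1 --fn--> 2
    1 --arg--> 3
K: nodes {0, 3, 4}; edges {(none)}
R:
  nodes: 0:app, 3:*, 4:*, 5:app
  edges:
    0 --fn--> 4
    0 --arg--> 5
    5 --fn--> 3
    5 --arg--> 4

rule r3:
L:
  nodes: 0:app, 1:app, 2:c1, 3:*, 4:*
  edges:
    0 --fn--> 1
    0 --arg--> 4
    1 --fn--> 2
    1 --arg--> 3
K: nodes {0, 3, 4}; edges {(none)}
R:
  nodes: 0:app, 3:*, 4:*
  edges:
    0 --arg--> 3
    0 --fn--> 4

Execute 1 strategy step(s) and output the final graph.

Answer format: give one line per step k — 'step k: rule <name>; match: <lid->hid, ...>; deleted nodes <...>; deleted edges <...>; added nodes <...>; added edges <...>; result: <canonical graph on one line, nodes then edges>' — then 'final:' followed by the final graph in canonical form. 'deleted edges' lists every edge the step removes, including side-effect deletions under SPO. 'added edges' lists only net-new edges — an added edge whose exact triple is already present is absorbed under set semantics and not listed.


step 1: rule r1; match: 0->10, 1->7, 2->1, 3->6, 4->9; deleted nodes 1, 7; deleted edges (7,1,fn); (7,6,arg); (10,7,fn); (12,7,fn); (17,7,arg); added nodes 19; added edges (10,19,fn); (19,6,fn); (19,9,arg); result: nodes: 6:c3, 9:c1, 10:app, 11:c1, 12:app, 13:c4, 14:c3, 16:app, 17:app, 18:app, 19:app edges: (10,9,arg); (10,19,fn); (12,11,arg); (16,13,fn); (16,14,arg); (17,16,fn); (18,10,arg); (18,16,fn); (19,6,fn); (19,9,arg)
final:
nodes: 6:c3, 9:c1, 10:app, 11:c1, 12:app, 13:c4, 14:c3, 16:app, 17:app, 18:app, 19:app
edges: (10,9,arg); (10,19,fn); (12,11,arg); (16,13,fn); (16,14,arg); (17,16,fn); (18,10,arg); (18,16,fn); (19,6,fn); (19,9,arg)


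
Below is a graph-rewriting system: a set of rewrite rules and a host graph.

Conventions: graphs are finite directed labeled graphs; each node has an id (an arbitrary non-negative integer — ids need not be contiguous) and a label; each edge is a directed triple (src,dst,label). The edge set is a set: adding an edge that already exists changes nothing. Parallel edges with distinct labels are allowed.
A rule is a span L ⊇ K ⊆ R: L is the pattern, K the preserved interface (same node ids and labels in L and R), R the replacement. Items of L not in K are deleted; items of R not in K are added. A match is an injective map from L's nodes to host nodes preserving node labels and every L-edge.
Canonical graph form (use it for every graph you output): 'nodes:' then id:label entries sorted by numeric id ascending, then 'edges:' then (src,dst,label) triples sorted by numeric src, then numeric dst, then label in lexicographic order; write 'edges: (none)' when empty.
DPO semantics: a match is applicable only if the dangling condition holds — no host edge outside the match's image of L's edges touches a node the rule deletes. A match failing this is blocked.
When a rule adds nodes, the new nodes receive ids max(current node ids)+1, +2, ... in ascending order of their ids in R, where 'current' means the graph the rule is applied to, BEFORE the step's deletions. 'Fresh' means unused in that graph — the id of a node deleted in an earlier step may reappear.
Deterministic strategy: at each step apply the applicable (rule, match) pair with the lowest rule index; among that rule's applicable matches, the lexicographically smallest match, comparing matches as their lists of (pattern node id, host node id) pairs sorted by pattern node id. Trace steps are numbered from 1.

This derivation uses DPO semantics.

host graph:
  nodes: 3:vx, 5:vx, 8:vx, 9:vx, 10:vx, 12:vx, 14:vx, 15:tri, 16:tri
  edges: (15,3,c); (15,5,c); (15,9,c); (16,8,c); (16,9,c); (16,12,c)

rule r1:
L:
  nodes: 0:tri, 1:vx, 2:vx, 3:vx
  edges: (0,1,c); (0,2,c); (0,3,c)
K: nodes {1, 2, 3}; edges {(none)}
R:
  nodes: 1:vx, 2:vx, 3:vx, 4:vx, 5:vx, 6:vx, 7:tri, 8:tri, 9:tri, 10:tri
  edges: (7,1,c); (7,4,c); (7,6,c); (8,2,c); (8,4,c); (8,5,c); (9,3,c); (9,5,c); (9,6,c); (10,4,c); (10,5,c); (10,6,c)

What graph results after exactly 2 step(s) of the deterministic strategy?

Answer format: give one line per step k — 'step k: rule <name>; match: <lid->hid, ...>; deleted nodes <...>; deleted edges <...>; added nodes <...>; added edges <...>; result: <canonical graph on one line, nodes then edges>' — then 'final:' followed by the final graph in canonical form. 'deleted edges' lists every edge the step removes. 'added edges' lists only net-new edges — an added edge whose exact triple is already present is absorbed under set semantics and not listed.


step 1: rule r1; match: 0->15, 1->3, 2->5, 3->9; deleted nodes 15; deleted edges (15,3,c); (15,5,c); (15,9,c); added nodes 17, 18, 19, 20, 21, 22, 23; added edges (20,3,c); (20,17,c); (20,19,c); (21,5,c); (21,17,c); (21,18,c); (22,9,c); (22,18,c); (22,19,c); (23,17,c); (23,18,c); (23,19,c); result: nodes: 3:vx, 5:vx, 8:vx, 9:vx, 10:vx, 12:vx, 14:vx, 16:tri, 17:vx, 18:vx, 19:vx, 20:tri, 21:tri, 22:tri, 23:tri edges: (16,8,c); (16,9,c); (16,12,c); (20,3,c); (20,17,c); (20,19,c); (21,5,c); (21,17,c); (21,18,c); (22,9,c); (22,18,c); (22,19,c); (23,17,c); (23,18,c); (23,19,c)
step 2: rule r1; match: 0->16, 1->8, 2->9, 3->12; deleted nodes 16; deleted edges (16,8,c); (16,9,c); (16,12,c); added nodes 24, 25, 26, 27, 28, 29, 30; added edges (27,8,c); (27,24,c); (27,26,c); (28,9,c); (28,24,c); (28,25,c); (29,12,c); (29,25,c); (29,26,c); (30,24,c); (30,25,c); (30,26,c); result: nodes: 3:vx, 5:vx, 8:vx, 9:vx, 10:vx, 12:vx, 14:vx, 17:vx, 18:vx, 19:vx, 20:tri, 21:tri, 22:tri, 23:tri, 24:vx, 25:vx, 26:vx, 27:tri, 28:tri, 29:tri, 30:tri edges: (20,3,c); (20,17,c); (20,19,c); (21,5,c); (21,17,c); (21,18,c); (22,9,c); (22,18,c); (22,19,c); (23,17,c); (23,18,c); (23,19,c); (27,8,c); (27,24,c); (27,26,c); (28,9,c); (28,24,c); (28,25,c); (29,12,c); (29,25,c); (29,26,c); (30,24,c); (30,25,c); (30,26,c)
final:
nodes: 3:vx, 5:vx, 8:vx, 9:vx, 10:vx, 12:vx, 14:vx, 17:vx, 18:vx, 19:vx, 20:tri, 21:tri, 22:tri, 23:tri, 24:vx, 25:vx, 26:vx, 27:tri, 28:tri, 29:tri, 30:tri
edges: (20,3,c); (20,17,c); (20,19,c); (21,5,c); (21,17,c); (21,18,c); (22,9,c); (22,18,c); (22,19,c); (23,17,c); (23,18,c); (23,19,c); (27,8,c); (27,24,c); (27,26,c); (28,9,c); (28,24,c); (28,25,c); (29,12,c); (29,25,c); (29,26,c); (30,24,c); (30,25,c); (30,26,c)


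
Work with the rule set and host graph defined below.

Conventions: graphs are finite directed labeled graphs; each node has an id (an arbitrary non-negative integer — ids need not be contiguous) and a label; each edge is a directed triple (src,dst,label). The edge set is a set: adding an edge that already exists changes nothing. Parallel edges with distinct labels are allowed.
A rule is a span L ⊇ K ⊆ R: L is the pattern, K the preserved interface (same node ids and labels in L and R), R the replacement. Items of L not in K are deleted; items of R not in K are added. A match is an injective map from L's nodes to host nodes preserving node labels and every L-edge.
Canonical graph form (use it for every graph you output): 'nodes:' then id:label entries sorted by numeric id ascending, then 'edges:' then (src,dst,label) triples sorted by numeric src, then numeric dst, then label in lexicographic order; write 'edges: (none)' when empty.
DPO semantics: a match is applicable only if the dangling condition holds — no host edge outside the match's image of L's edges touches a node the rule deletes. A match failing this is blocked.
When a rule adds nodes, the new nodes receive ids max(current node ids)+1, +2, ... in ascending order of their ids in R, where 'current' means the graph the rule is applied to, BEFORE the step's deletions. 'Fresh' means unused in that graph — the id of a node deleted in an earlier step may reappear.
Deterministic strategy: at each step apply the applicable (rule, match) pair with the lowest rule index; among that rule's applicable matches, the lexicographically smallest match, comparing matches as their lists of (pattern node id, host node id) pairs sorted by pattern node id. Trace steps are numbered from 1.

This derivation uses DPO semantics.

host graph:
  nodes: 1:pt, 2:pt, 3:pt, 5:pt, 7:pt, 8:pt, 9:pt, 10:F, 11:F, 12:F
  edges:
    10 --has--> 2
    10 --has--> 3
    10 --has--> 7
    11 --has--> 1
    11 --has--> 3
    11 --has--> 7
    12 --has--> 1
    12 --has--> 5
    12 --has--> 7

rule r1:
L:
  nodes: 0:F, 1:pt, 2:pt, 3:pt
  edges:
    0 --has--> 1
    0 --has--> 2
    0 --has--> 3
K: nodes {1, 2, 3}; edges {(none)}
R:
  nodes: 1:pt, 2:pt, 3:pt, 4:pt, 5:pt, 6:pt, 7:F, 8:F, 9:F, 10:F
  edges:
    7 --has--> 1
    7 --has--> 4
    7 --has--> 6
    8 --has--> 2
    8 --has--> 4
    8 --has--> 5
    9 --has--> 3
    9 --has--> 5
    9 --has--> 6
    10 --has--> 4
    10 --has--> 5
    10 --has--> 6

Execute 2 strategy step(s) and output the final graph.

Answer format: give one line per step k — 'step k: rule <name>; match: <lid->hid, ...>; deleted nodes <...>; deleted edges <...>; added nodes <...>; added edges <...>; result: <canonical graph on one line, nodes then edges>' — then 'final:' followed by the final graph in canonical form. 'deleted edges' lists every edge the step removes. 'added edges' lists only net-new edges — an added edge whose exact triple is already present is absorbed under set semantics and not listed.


step 1: rule r1; match: 0->10, 1->2, 2->3, 3->7; deleted nodes 10; deleted edges (10,2,has); (10,3,has); (10,7,has); added nodes 13, 14, 15, 16, 17, 18, 19; added edges (16,2,has); (16,13,has); (16,15,has); (17,3,has); (17,13,has); (17,14,has); (18,7,has); (18,14,has); (18,15,has); (19,13,has); (19,14,has); (19,15,has); result: nodes: 1:pt, 2:pt, 3:pt, 5:pt, 7:pt, 8:pt, 9:pt, 11:F, 12:F, 13:pt, 14:pt, 15:pt, 16:F, 17:F, 18:F, 19:F edges: (11,1,has); (11,3,has); (11,7,has); (12,1,has); (12,5,has); (12,7,has); (16,2,has); (16,13,has); (16,15,has); (17,3,has); (17,13,has); (17,14,has); (18,7,has); (18,14,has); (18,15,has); (19,13,has); (19,14,has); (19,15,has)
step 2: rule r1; match: 0->11, 1->1, 2->3, 3->7; deleted nodes 11; deleted edges (11,1,has); (11,3,has); (11,7,has); added nodes 20, 21, 22, 23, 24, 25, 26; added edges (23,1,has); (23,20,has); (23,22,has); (24,3,has); (24,20,has); (24,21,has); (25,7,has); (25,21,has); (25,22,has); (26,20,has); (26,21,has); (26,22,has); result: nodes: 1:pt, 2:pt, 3:pt, 5:pt, 7:pt, 8:pt, 9:pt, 12:F, 13:pt, 14:pt, 15:pt, 16:F, 17:F, 18:F, 19:F, 20:pt, 21:pt, 22:pt, 23:F, 24:F, 25:F, 26:F edges: (12,1,has); (12,5,has); (12,7,has); (16,2,has); (16,13,has); (16,15,has); (17,3,has); (17,13,has); (17,14,has); (18,7,has); (18,14,has); (18,15,has); (19,13,has); (19,14,has); (19,15,has); (23,1,has); (23,20,has); (23,22,has); (24,3,has); (24,20,has); (24,21,has); (25,7,has); (25,21,has); (25,22,has); (26,20,has); (26,21,has); (26,22,has)
final:
nodes: 1:pt, 2:pt, 3:pt, 5:pt, 7:pt, 8:pt, 9:pt, 12:F, 13:pt, 14:pt, 15:pt, 16:F, 17:F, 18:F, 19:F, 20:pt, 21:pt, 22:pt, 23:F, 24:F, 25:F, 26:F
edges: (12,1,has); (12,5,has); (12,7,has); (16,2,has); (16,13,has); (16,15,has); (17,3,has); (17,13,has); (17,14,has); (18,7,has); (18,14,has); (18,15,has); (19,13,has); (19,14,has); (19,15,has); (23,1,has); (23,20,has); (23,22,has); (24,3,has); (24,20,has); (24,21,has); (25,7,has); (25,21,has); (25,22,has); (26,20,has); (26,21,has); (26,22,has)


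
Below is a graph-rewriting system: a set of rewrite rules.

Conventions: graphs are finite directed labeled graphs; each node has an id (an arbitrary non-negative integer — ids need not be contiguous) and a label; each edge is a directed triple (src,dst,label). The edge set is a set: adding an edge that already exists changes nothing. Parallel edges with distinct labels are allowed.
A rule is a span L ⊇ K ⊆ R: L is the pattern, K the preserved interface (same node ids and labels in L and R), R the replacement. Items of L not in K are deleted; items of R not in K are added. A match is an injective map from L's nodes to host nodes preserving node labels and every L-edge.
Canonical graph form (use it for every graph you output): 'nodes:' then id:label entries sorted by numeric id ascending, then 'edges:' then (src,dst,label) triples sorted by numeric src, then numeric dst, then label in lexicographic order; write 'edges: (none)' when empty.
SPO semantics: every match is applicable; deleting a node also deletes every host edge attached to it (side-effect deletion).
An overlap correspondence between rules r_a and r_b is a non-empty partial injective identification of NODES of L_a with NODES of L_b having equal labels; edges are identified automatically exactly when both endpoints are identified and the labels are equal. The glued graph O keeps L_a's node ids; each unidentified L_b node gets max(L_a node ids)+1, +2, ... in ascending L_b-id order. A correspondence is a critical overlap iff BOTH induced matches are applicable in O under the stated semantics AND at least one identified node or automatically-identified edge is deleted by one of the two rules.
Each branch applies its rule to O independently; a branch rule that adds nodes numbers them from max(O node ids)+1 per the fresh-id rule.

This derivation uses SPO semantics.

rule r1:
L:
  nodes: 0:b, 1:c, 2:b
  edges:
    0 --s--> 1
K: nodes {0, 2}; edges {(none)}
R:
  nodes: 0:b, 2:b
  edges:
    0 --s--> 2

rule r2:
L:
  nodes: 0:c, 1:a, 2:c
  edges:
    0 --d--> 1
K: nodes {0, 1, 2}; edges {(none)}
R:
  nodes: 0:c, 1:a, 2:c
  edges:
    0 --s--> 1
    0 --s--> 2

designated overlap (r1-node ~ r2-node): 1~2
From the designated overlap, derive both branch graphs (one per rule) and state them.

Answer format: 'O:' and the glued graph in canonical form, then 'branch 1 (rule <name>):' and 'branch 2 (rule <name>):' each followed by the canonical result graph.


O:
nodes: 0:b, 1:c, 2:b, 3:c, 4:a
edges: (0,1,s); (3,4,d)
branch 1 (rule r1):
nodes: 0:b, 2:b, 3:c, 4:a
edges: (0,2,s); (3,4,d)
branch 2 (rule r2):
nodes: 0:b, 1:c, 2:b, 3:c, 4:a
edges: (0,1,s); (3,1,s); (3,4,s)


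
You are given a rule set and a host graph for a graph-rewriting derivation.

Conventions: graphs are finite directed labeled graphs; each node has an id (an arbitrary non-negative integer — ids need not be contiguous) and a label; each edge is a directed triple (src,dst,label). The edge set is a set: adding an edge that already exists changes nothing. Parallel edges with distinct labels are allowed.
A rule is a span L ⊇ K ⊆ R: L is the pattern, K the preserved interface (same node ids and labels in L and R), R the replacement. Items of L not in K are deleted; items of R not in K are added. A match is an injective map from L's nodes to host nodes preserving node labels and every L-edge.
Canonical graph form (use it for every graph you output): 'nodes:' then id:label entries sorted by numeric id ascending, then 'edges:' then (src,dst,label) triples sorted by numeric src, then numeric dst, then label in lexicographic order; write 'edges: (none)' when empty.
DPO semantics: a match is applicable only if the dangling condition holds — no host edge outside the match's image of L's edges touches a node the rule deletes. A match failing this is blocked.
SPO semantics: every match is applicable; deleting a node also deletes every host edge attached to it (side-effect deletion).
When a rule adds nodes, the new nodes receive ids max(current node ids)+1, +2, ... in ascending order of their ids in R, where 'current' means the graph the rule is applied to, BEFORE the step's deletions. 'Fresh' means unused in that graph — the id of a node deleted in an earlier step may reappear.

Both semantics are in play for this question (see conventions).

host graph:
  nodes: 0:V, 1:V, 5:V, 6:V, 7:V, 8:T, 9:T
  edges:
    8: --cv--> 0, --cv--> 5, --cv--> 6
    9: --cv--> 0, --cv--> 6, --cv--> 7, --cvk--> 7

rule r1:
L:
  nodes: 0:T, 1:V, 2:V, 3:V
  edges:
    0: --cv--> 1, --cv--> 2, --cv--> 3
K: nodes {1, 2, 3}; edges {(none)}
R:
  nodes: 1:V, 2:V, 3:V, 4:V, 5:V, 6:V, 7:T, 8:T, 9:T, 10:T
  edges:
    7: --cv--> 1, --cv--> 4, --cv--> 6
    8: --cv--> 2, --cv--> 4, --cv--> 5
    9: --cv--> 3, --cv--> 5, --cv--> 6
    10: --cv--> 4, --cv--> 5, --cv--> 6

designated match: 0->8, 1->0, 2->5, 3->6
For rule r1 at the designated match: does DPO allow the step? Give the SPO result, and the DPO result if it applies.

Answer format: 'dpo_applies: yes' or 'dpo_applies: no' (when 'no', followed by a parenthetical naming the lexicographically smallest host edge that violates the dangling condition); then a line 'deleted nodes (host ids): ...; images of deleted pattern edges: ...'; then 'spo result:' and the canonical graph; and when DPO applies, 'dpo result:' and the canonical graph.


dpo_applies: yes
deleted nodes (host ids): 8; images of deleted pattern edges: (8,0,cv); (8,5,cv); (8,6,cv)
spo result:
nodes: 0:V, 1:V, 5:V, 6:V, 7:V, 9:T, 10:V, 11:V, 12:V, 13:T, 14:T, 15:T, 16:T
edges: (9,0,cv); (9,6,cv); (9,7,cv); (9,7,cvk); (13,0,cv); (13,10,cv); (13,12,cv); (14,5,cv); (14,10,cv); (14,11,cv); (15,6,cv); (15,11,cv); (15,12,cv); (16,10,cv); (16,11,cv); (16,12,cv)
dpo result:
nodes: 0:V, 1:V, 5:V, 6:V, 7:V, 9:T, 10:V, 11:V, 12:V, 13:T, 14:T, 15:T, 16:T
edges: (9,0,cv); (9,6,cv); (9,7,cv); (9,7,cvk); (13,0,cv); (13,10,cv); (13,12,cv); (14,5,cv); (14,10,cv); (14,11,cv); (15,6,cv); (15,11,cv); (15,12,cv); (16,10,cv); (16,11,cv); (16,12,cv)


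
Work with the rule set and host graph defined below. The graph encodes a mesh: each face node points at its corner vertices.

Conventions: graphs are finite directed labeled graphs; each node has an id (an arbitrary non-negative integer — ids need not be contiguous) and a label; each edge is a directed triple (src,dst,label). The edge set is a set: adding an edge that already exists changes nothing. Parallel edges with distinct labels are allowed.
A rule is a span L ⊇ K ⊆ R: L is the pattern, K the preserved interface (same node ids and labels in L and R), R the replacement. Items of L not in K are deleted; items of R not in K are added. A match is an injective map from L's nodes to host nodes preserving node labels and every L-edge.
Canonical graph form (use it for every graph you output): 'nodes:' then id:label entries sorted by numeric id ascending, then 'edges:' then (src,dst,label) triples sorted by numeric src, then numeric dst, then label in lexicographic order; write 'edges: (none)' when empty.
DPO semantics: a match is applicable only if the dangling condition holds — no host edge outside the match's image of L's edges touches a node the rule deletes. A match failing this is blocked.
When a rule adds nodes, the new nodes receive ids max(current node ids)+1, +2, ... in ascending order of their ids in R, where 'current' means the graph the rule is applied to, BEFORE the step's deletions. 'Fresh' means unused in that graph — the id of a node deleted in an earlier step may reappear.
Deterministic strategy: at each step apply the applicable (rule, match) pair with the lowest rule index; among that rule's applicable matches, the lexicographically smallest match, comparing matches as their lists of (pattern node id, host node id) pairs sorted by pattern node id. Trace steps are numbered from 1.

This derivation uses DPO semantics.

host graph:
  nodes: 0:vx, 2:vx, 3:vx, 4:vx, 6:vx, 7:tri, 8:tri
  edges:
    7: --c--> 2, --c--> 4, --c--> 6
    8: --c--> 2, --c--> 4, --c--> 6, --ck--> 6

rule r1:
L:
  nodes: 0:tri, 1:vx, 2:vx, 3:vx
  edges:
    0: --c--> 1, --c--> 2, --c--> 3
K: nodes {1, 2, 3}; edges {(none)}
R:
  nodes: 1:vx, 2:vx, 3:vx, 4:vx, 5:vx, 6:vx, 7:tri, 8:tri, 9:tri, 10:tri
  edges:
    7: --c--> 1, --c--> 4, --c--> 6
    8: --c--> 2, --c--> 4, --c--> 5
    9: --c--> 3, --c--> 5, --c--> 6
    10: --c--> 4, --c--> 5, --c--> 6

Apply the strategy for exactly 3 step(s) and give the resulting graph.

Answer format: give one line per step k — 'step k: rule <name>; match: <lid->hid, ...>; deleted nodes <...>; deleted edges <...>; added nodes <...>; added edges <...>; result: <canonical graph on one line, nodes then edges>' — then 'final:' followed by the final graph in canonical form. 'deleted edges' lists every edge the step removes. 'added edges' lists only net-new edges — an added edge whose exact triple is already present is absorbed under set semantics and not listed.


step 1: rule r1; match: 0->7, 1->2, 2->4, 3->6; deleted nodes 7; deleted edges (7,2,c); (7,4,c); (7,6,c); added nodes 9, 10, 11, 12, 13, 14, 15; added edges (12,2,c); (12,9,c); (12,11,c); (13,4,c); (13,9,c); (13,10,c); (14,6,c); (14,10,c); (14,11,c); (15,9,c); (15,10,c); (15,11,c); result: nodes: 0:vx, 2:vx, 3:vx, 4:vx, 6:vx, 8:tri, 9:vx, 10:vx, 11:vx, 12:tri, 13:tri, 14:tri, 15:tri edges: (8,2,c); (8,4,c); (8,6,c); (8,6,ck); (12,2,c); (12,9,c); (12,11,c); (13,4,c); (13,9,c); (13,10,c); (14,6,c); (14,10,c); (14,11,c); (15,9,c); (15,10,c); (15,11,c)
step 2: rule r1; match: 0->12, 1->2, 2->9, 3->11; deleted nodes 12; deleted edges (12,2,c); (12,9,c); (12,11,c); added nodes 16, 17, 18, 19, 20, 21, 22; added edges (19,2,c); (19,16,c); (19,18,c); (20,9,c); (20,16,c); (20,17,c); (21,11,c); (21,17,c); (21,18,c); (22,16,c); (22,17,c); (22,18,c); result: nodes: 0:vx, 2:vx, 3:vx, 4:vx, 6:vx, 8:tri, 9:vx, 10:vx, 11:vx, 13:tri, 14:tri, 15:tri, 16:vx, 17:vx, 18:vx, 19:tri, 20:tri, 21:tri, 22:tri edges: (8,2,c); (8,4,c); (8,6,c); (8,6,ck); (13,4,c); (13,9,c); (13,10,c); (14,6,c); (14,10,c); (14,11,c); (15,9,c); (15,10,c); (15,11,c); (19,2,c); (19,16,c); (19,18,c); (20,9,c); (20,16,c); (20,17,c); (21,11,c); (21,17,c); (21,18,c); (22,16,c); (22,17,c); (22,18,c)
step 3: rule r1; match: 0->13, 1->4, 2->9, 3->10; deleted nodes 13; deleted edges (13,4,c); (13,9,c); (13,10,c); added nodes 23, 24, 25, 26, 27, 28, 29; added edges (26,4,c); (26,23,c); (26,25,c); (27,9,c); (27,23,c); (27,24,c); (28,10,c); (28,24,c); (28,25,c); (29,23,c); (29,24,c); (29,25,c); result: nodes: 0:vx, 2:vx, 3:vx, 4:vx, 6:vx, 8:tri, 9:vx, 10:vx, 11:vx, 14:tri, 15:tri, 16:vx, 17:vx, 18:vx, 19:tri, 20:tri, 21:tri, 22:tri, 23:vx, 24:vx, 25:vx, 26:tri, 27:tri, 28:tri, 29:tri edges: (8,2,c); (8,4,c); (8,6,c); (8,6,ck); (14,6,c); (14,10,c); (14,11,c); (15,9,c); (15,10,c); (15,11,c); (19,2,c); (19,16,c); (19,18,c); (20,9,c); (20,16,c); (20,17,c); (21,11,c); (21,17,c); (21,18,c); (22,16,c); (22,17,c); (22,18,c); (26,4,c); (26,23,c); (26,25,c); (27,9,c); (27,23,c); (27,24,c); (28,10,c); (28,24,c); (28,25,c); (29,23,c); (29,24,c); (29,25,c)
final:
nodes: 0:vx, 2:vx, 3:vx, 4:vx, 6:vx, 8:tri, 9:vx, 10:vx, 11:vx, 14:tri, 15:tri, 16:vx, 17:vx, 18:vx, 19:tri, 20:tri, 21:tri, 22:tri, 23:vx, 24:vx, 25:vx, 26:tri, 27:tri, 28:tri, 29:tri
edges: (8,2,c); (8,4,c); (8,6,c); (8,6,ck); (14,6,c); (14,10,c); (14,11,c); (15,9,c); (15,10,c); (15,11,c); (19,2,c); (19,16,c); (19,18,c); (20,9,c); (20,16,c); (20,17,c); (21,11,c); (21,17,c); (21,18,c); (22,16,c); (22,17,c); (22,18,c); (26,4,c); (26,23,c); (26,25,c); (27,9,c); (27,23,c); (27,24,c); (28,10,c); (28,24,c); (28,25,c); (29,23,c); (29,24,c); (29,25,c)
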